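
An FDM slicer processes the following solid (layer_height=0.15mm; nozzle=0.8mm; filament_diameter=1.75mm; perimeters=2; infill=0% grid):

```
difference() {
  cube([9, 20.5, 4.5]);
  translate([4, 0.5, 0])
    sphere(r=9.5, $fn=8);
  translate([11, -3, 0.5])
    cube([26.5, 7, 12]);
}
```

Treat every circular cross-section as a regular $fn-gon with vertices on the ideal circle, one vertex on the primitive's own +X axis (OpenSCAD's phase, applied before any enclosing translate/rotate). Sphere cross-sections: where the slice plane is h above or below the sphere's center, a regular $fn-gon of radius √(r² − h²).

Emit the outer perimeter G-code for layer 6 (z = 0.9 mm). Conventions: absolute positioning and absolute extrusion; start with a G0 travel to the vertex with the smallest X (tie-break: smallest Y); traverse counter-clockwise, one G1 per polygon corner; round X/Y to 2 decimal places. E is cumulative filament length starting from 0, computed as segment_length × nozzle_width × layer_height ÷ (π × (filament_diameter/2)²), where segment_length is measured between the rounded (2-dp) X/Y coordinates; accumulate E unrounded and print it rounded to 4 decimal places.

G0 X0.00 Y8.30 Z0.90
G1 X4.00 Y9.96 E0.2161
G1 X9.00 Y7.89 E0.4860
G1 X9.00 Y20.50 E1.1152
G1 X0.00 Y20.50 E1.5642
G1 X0.00 Y8.30 E2.1728

At z = 0.9 mm: the cube (footprint 9×20.5) is included at this height; the r=9.5 sphere at (4, 0.5) slices to a regular 8-gon of circumradius 9.457 (√(r²−h²) with h=0.9 from center); the cube at (11, -3) is present — its section is the full 26.5×7 rectangle; After the difference (first − rest): starting from the 9×20.5 cube, the r=9.5 sphere at (4, 0.5) partially overlaps it — only the 81.12 mm² overlap (of its 252.97 mm²) is removed, clipping the outline; the 26.5×7 cube at (11, -3) misses the remaining region (no effect) — 1 connected region. The outline is a single polygon with 5 vertices. Extrusion per mm of travel: 0.8 × 0.15 / (π × 0.875²) = 0.049890. Accumulating E over each segment gives final E = 2.1728.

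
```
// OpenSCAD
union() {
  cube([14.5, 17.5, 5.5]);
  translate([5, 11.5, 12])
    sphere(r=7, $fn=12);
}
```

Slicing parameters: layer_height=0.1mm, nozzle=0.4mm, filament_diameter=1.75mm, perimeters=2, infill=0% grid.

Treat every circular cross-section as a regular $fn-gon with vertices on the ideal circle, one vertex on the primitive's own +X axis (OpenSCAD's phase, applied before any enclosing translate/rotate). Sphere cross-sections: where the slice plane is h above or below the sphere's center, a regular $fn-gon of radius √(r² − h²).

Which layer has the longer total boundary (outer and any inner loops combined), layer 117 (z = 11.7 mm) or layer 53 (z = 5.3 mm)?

layer 53 (z = 5.3 mm)

Layer 117 (z = 11.7): the cube does not reach this height (z outside [0, 5.5]); the r=7 sphere at (5, 11.5) slices to a regular 12-gon of circumradius 6.994 (√(r²−h²) with h=0.3 from center) (perimeter = 2·12·6.994·sin(180°/12) = 43.44 mm); Taking the union: only the r=7 sphere at (5, 11.5) is present, so the union is just that shape — boundary = 43.44 mm. So its perimeter = 43.44 mm. Layer 53 (z = 5.3): the cube is present — its section is the full 14.5×17.5 rectangle (perimeter 64.00 mm); the r=7 sphere at (5, 11.5) contributes a regular 12-gon of circumradius √(7²−6.7²) = 2.027 (perimeter = 2·12·2.027·sin(180°/12) = 12.59 mm); Merging all regions: the r=7 sphere at (5, 11.5) lies entirely inside the 14.5×17.5 cube, so the union is just the 14.5×17.5 cube — boundary = 64.00 mm. So its perimeter = 64.00 mm. Layer 53 is larger (64.00 vs 43.44 mm).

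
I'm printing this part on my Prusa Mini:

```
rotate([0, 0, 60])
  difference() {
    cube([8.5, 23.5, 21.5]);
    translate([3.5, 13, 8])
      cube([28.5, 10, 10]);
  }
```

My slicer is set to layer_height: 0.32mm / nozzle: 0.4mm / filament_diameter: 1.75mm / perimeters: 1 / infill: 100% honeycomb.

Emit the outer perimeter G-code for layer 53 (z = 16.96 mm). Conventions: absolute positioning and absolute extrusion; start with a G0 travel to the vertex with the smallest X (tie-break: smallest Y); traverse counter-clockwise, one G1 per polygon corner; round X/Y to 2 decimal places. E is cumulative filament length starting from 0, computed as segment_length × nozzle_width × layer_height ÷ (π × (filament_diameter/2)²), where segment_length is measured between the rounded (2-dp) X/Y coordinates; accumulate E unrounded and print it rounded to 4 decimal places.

At z = 16.96 mm: the cube is present — its section is the full 8.5×23.5 rectangle; the 28.5×10 cube at (3.5, 13) contributes its full rectangle; Taking the first minus the rest: starting from the 8.5×23.5 cube, the 28.5×10 cube at (3.5, 13) partially overlaps it — only the 50.00 mm² overlap (of its 285.00 mm²) is removed, clipping the outline — 1 connected region; (rotated 60° about Z; rotation is an isometry so areas/perimeters/island counts are preserved). The outline is a single polygon with 8 vertices. Extrusion per mm of travel: 0.4 × 0.32 / (π × 0.875²) = 0.053216. Accumulating E over each segment gives final E = 3.9377.

G0 X-20.35 Y11.75 Z16.96
G1 X0.00 Y0.00 E1.2505
G1 X4.25 Y7.36 E1.7028
G1 X-7.01 Y13.86 E2.3947
G1 X-9.51 Y9.53 E2.6608
G1 X-18.17 Y14.53 E3.1929
G1 X-15.67 Y18.86 E3.4590
G1 X-16.10 Y19.11 E3.4854
G1 X-20.35 Y11.75 E3.9377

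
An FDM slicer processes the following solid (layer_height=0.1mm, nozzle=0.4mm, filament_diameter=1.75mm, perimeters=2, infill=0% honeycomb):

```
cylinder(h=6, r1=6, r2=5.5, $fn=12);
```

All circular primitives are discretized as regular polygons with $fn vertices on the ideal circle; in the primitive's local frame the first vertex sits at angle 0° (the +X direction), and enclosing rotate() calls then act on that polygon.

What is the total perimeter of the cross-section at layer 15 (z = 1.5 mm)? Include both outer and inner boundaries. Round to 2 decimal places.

At z = 1.5 mm: the cone (r1=6→r2=5.5) has section circumradius 5.875 here — a regular 12-gon (perimeter = 2·12·5.875·sin(180°/12) = 36.49 mm). Overall, the cross-section is a single solid region. Total boundary length (outer) = 36.49 mm.

36.49 mm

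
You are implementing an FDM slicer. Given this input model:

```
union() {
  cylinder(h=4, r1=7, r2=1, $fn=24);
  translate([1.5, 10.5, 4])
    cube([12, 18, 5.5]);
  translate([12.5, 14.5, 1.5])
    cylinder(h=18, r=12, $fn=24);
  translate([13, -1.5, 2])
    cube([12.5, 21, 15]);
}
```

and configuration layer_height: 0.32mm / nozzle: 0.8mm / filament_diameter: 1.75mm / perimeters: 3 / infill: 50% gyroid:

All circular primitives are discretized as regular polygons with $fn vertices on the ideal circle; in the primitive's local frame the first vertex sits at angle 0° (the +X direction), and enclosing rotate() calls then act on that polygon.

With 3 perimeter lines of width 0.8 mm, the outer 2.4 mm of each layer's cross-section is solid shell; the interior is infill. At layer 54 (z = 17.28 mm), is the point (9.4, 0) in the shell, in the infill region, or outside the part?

outside

At z = 17.28 mm: the cone is absent (z outside [0, 4]); the cube at (1.5, 10.5) does not reach this height (z outside [4, 9.5]); the cylinder at (12.5, 14.5): section is a regular 24-gon, circumradius r=12; the cube at (13, -1.5) does not reach this height (z outside [2, 17]); Merging all regions: only the r=12 cylinder at (12.5, 14.5) is present, so the union is just that shape — 1 connected region. Overall, the cross-section is a single solid region. The nearest boundary edge runs (9.39, 2.91)→(12.50, 2.50); distance from the point to it = 2.88 mm. The point is not inside any of the regions above, so it lies outside the cross-section (2.88 mm from the nearest boundary).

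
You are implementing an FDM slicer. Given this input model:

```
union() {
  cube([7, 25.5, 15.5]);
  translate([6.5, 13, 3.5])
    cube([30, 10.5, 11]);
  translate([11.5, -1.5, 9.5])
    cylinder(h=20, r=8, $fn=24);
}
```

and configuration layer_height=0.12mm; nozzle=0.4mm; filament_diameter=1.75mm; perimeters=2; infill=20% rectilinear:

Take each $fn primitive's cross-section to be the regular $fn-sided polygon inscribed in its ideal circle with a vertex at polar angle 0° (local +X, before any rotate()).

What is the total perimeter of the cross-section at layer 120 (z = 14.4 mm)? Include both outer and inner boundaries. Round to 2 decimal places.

At z = 14.4 mm: the cube is present — its section is the full 7×25.5 rectangle (perimeter 65.00 mm); the cube at (6.5, 13) (footprint 30×10.5) is included at this height (perimeter 81.00 mm); the r=8 cylinder at (11.5, -1.5) contributes a regular 24-gon of circumradius 8 (perimeter = 2·24·8.000·sin(180°/24) = 50.12 mm); Taking the union: the regions partially overlap (shared area 16.05 mm²), so the edge portions inside another operand are dropped and the merged outline is re-measured after clipping — boundary = 159.56 mm. Overall, the cross-section is a single solid region. Total boundary length (outer) = 159.56 mm.

159.56 mm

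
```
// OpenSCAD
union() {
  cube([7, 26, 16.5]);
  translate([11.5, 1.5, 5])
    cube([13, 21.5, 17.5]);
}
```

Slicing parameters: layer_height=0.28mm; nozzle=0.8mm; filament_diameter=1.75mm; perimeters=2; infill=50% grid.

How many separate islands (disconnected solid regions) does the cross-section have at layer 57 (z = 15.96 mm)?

2

At z = 15.96 mm: the 7×26 cube contributes its full rectangle; the 13×21.5 cube at (11.5, 1.5) contributes its full rectangle; Merging all regions: the 2 present regions are separate (no shared area or edge), so areas and boundary lengths simply add and each stays a separate island — 2 connected regions. Overall, the cross-section has 2 separate islands. Island count = 2.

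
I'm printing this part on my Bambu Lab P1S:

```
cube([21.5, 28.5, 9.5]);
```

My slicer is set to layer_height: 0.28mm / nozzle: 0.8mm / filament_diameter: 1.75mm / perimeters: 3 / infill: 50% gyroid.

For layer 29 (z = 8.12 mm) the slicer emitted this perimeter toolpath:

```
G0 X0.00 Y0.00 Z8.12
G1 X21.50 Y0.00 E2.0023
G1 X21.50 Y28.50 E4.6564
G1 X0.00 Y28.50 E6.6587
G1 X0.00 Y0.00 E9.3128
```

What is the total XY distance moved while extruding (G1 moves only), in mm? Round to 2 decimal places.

100.00 mm

Sum the Euclidean lengths of each G1 segment: total = 100.00 mm.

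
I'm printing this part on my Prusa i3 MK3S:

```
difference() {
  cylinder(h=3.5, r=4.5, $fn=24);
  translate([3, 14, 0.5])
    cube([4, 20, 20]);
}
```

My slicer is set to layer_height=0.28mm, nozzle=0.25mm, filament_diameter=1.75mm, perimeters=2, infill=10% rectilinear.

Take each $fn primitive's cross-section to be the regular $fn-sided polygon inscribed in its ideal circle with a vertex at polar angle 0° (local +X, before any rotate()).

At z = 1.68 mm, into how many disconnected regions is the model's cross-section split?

At z = 1.68 mm: the r=4.5 cylinder gives a regular 24-gon of circumradius 4.5 (constant along its height); the cube at (3, 14) is present — its section is the full 4×20 rectangle; Subtracting the remaining from the first: starting from the r=4.5 cylinder, the 4×20 cube at (3, 14) misses the remaining region (no effect) — 1 connected region. The result has 1 disconnected region.

1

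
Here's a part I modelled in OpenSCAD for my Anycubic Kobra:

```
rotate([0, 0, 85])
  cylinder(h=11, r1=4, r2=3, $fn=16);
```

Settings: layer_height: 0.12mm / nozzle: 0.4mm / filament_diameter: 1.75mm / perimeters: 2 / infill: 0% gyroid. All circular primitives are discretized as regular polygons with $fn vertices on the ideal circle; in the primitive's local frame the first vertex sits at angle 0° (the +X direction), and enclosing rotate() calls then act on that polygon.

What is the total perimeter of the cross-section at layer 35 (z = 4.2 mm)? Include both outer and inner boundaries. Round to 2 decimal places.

At z = 4.2 mm: the cone: at t=0.382 of its height the radius interpolates to r₁+(r₂−r₁)t = 3.618, giving a regular 16-gon of that circumradius (perimeter = 2·16·3.618·sin(180°/16) = 22.59 mm); (whole slice rotated 85° about Z — lengths, areas and connectivity unchanged). Overall, the cross-section is a single solid region. Total boundary length (outer) = 22.59 mm.

22.59 mm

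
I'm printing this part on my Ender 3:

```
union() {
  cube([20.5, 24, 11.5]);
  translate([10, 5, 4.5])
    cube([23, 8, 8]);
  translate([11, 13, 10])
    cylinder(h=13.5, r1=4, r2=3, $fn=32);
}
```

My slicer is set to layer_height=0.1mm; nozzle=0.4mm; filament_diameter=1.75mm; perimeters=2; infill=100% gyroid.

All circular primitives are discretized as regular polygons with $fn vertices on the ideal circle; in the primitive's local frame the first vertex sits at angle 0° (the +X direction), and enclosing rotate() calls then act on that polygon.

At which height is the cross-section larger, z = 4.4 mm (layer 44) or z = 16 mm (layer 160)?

Layer 44 (z = 4.4): the 20.5×24 cube contributes its full rectangle (area 492.00 mm²); the cube at (10, 5) does not reach this height (z outside [4.5, 12.5]); the cone at (11, 13) is absent (z outside [10, 23.5]); Taking the union: only the 20.5×24 cube is present, so the union is just that shape — area = 492.00 mm². So its area = 492.00 mm². Layer 160 (z = 16): the cube is not intersected at this z (z outside [0, 11.5]); the cube at (10, 5) is not intersected at this z (z outside [4.5, 12.5]); the cone at (11, 13) contributes a regular 32-gon of circumradius 3.556 (interpolated between r1=4 and r2=3 at t=0.444) (area = (32/2)·3.556²·sin(360°/32) = 39.46 mm²); Merging all regions: only the cone at (11, 13) is present, so the union is just that shape — area = 39.46 mm². So its area = 39.46 mm². Layer 44 is larger (492.00 vs 39.46 mm²).

layer 44 (z = 4.4 mm)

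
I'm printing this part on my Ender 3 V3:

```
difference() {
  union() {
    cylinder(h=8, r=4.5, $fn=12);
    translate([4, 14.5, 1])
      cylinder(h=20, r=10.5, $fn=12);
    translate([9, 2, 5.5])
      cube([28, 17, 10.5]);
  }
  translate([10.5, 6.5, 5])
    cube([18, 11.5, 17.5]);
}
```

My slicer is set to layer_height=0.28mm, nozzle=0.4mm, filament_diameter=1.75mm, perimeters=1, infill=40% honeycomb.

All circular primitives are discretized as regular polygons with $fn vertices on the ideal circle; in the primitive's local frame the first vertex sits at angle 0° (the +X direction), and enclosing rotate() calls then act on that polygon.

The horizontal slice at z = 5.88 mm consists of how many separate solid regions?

2

At z = 5.88 mm: the r=4.5 cylinder gives a regular 12-gon of circumradius 4.5 (constant along its height); the r=10.5 cylinder at (4, 14.5) contributes a regular 12-gon of circumradius 10.5; the cube at (9, 2) is present — its section is the full 28×17 rectangle; Taking the union: the regions partially overlap (shared area 55.57 mm²), so overlapping operands fuse into one piece — 2 connected regions; the 18×11.5 cube at (10.5, 6.5) contributes its full rectangle; Subtracting the remaining from the first: starting from that combined region, the 18×11.5 cube at (10.5, 6.5) lies wholly inside it (removes its full 207.00 mm² and its 59.00 mm outline becomes a hole wall) — 2 connected regions with 1 hole. The result has 2 disconnected regions.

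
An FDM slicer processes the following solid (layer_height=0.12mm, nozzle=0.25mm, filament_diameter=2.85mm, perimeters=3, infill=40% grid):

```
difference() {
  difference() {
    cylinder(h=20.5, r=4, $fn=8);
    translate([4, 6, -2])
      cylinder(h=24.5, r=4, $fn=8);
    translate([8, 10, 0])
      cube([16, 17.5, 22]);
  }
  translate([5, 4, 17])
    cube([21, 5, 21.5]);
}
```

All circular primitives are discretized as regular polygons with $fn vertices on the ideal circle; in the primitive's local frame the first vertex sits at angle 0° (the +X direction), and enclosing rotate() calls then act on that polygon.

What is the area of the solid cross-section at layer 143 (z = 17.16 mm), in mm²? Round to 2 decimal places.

At z = 17.16 mm: the r=4 cylinder gives a regular 8-gon of circumradius 4 (constant along its height) (area = (8/2)·4.000²·sin(360°/8) = 45.25 mm²); the r=4 cylinder at (4, 6) gives a regular 8-gon of circumradius 4 (constant along its height) (area = (8/2)·4.000²·sin(360°/8) = 45.25 mm²); the 16×17.5 cube at (8, 10) contributes its full rectangle (area 280.00 mm²); Subtracting the remaining from the first: starting from the r=4 cylinder (45.25 mm²), the r=4 cylinder at (4, 6) partially overlaps it — only the 0.63 mm² overlap (of its 45.25 mm²) is removed, clipping the outline; the 16×17.5 cube at (8, 10) misses the remaining region (no effect) — area = 44.63 mm²; the 21×5 cube at (5, 4) contributes its full rectangle (area 105.00 mm²); Taking the first minus the rest: starting from that combined region (44.63 mm²), the 21×5 cube at (5, 4) misses the remaining region (no effect) — area = 44.63 mm². Overall, the cross-section is a single solid region. Net area = 44.63 mm².

44.63 mm²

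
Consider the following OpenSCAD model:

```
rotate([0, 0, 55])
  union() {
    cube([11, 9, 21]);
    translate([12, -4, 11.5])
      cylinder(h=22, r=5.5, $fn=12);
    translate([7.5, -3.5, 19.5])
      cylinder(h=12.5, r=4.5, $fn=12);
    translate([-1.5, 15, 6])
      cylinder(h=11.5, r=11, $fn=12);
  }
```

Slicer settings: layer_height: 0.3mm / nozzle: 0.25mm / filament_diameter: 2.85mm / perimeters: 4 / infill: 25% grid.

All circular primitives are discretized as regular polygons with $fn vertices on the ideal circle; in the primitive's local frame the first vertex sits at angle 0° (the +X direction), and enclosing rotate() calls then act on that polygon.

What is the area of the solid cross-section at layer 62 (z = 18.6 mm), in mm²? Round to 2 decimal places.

187.71 mm²

At z = 18.6 mm: the cube is present — its section is the full 11×9 rectangle (area 99.00 mm²); the cylinder at (12, -4): section is a regular 12-gon, circumradius r=5.5 (area = (12/2)·5.500²·sin(360°/12) = 90.75 mm²); the cylinder at (7.5, -3.5) is absent (z outside [19.5, 32]); the cylinder at (-1.5, 15) is not intersected at this z (z outside [6, 17.5]); Merging all regions: the regions partially overlap — summed areas 189.75 mm² minus the doubly-counted overlap 2.04 mm² gives 187.71 mm² — area = 187.71 mm²; (rotated 55° about Z; rotation is an isometry so areas/perimeters/island counts are preserved). Overall, the cross-section is a single solid region. Net area = 187.71 mm².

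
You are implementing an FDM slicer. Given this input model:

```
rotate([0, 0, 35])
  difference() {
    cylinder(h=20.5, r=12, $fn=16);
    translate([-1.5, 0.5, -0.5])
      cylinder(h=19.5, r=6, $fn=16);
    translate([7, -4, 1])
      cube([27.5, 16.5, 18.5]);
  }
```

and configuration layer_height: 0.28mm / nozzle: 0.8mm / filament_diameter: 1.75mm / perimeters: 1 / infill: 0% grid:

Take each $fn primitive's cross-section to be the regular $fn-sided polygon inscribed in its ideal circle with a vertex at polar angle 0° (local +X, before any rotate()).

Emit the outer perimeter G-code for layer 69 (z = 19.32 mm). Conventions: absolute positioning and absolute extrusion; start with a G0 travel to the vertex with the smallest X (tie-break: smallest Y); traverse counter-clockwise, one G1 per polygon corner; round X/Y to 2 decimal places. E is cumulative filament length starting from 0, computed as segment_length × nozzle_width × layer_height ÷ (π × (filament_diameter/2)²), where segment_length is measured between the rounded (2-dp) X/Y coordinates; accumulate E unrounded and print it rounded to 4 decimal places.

G0 X-11.82 Y2.08 Z19.32
G1 X-11.72 Y-2.60 E0.4359
G1 X-9.83 Y-6.88 E0.8717
G1 X-6.45 Y-10.12 E1.3077
G1 X-2.08 Y-11.82 E1.7444
G1 X2.60 Y-11.72 E2.1803
G1 X6.88 Y-9.83 E2.6160
G1 X10.12 Y-6.45 E3.0521
G1 X11.82 Y-2.08 E3.4888
G1 X11.72 Y2.60 E3.9247
G1 X11.47 Y3.15 E3.9810
G1 X8.03 Y0.74 E4.3721
G1 X0.30 Y11.78 E5.6272
G1 X-2.60 Y11.72 E5.8974
G1 X-6.88 Y9.83 E6.3331
G1 X-10.12 Y6.45 E6.7691
G1 X-11.82 Y2.08 E7.2058

At z = 19.32 mm: the cylinder: section is a regular 16-gon, circumradius r=12; the cylinder at (-1.5, 0.5) is not intersected at this z (z outside [-0.5, 19]); the cube at (7, -4) (footprint 27.5×16.5) is included at this height; Subtracting the remaining from the first: starting from the r=12 cylinder, the 27.5×16.5 cube at (7, -4) partially overlaps it — only the 50.86 mm² overlap (of its 453.75 mm²) is removed, clipping the outline — 1 connected region; (rotated 35° about Z; rotation is an isometry so areas/perimeters/island counts are preserved). The outline is a single polygon with 16 vertices. Extrusion per mm of travel: 0.8 × 0.28 / (π × 0.875²) = 0.093128. Accumulating E over each segment gives final E = 7.2058.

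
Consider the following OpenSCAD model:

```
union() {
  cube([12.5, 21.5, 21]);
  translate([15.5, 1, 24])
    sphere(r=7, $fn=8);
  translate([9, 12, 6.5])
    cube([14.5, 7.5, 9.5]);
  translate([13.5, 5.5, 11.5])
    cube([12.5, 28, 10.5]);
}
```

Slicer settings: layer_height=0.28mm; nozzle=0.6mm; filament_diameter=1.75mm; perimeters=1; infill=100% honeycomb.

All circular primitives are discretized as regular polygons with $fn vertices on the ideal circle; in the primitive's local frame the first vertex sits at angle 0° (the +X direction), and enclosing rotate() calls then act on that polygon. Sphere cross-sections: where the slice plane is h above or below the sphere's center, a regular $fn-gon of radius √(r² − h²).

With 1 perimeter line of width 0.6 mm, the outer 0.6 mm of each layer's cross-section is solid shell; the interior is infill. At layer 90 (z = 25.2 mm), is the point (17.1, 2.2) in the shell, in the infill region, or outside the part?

At z = 25.2 mm: the cube is not intersected at this z (z outside [0, 21]); the sphere at (15.5, 1): section is a regular 8-gon, circumradius = √(r²−h²) = √(7²−1.2²) = 6.896; the cube at (9, 12) does not reach this height (z outside [6.5, 16]); the cube at (13.5, 5.5) is not intersected at this z (z outside [11.5, 22]); Taking the union: only the r=7 sphere at (15.5, 1) is present, so the union is just that shape — 1 connected region. Overall, the cross-section is a single solid region. The nearest boundary edge runs (22.40, 1.00)→(20.38, 5.88); distance from the point to it = 4.43 mm. The point is inside the cross-section and 4.43 mm from the nearest boundary — more than the 0.6 mm shell width (1 × 0.6), so it's in the infill interior.

infill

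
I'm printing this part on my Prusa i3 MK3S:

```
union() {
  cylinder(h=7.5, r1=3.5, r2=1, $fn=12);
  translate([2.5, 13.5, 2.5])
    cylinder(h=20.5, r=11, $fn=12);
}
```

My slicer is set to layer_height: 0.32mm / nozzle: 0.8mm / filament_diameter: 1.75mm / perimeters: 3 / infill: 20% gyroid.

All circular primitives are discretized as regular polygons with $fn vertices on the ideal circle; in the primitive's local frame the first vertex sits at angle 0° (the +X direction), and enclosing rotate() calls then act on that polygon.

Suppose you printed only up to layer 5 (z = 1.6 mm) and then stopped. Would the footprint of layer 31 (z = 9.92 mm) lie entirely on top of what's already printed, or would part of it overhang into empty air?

Compare the two slices. At z = 1.6: the cone contributes a regular 12-gon of circumradius 2.967 (interpolated between r1=3.5 and r2=1 at t=0.213) (area = (12/2)·2.967²·sin(360°/12) = 26.40 mm²); the cylinder at (2.5, 13.5) is absent (z outside [2.5, 23]); Taking the union: only the cone is present, so the union is just that shape — area = 26.40 mm². At z = 9.92: the cone does not reach this height (z outside [0, 7.5]); the r=11 cylinder at (2.5, 13.5) gives a regular 12-gon of circumradius 11 (constant along its height) (area = (12/2)·11.000²·sin(360°/12) = 363.00 mm²); Taking the union: only the r=11 cylinder at (2.5, 13.5) is present, so the union is just that shape — area = 363.00 mm². Checking containment: at z = 9.92 the cross-section extends beyond the z = 1.6 cross-section by about 363.00 mm².

part overhangs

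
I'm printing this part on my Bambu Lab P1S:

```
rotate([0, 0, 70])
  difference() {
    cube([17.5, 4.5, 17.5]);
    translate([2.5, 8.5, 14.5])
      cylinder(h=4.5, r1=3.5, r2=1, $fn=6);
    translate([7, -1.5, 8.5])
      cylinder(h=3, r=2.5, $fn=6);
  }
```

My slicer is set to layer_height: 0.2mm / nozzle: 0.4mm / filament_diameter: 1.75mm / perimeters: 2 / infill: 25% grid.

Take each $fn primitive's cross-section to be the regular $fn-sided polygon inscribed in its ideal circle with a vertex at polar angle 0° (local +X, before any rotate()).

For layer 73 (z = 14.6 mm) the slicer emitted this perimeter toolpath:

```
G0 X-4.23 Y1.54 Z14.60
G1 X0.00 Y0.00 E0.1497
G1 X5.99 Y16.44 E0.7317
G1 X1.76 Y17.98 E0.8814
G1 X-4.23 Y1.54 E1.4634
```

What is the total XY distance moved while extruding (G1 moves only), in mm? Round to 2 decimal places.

Sum the Euclidean lengths of each G1 segment: total = 44.00 mm.

44.00 mm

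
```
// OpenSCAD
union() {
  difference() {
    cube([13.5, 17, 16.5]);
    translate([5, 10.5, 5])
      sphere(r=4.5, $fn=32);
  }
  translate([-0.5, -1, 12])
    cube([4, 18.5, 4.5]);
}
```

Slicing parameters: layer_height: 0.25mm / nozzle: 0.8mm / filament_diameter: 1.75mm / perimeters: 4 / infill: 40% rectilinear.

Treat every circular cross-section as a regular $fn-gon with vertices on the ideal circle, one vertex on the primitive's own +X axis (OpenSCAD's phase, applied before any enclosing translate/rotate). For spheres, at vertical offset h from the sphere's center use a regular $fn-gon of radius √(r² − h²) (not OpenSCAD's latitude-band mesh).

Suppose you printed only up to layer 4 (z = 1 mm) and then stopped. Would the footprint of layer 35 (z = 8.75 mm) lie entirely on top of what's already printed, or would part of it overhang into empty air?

Compare the two slices. At z = 1: the cube is present — its section is the full 13.5×17 rectangle (area 229.50 mm²); the r=4.5 sphere at (5, 10.5) slices to a regular 32-gon of circumradius 2.062 (√(r²−h²) with h=4 from center) (area = (32/2)·2.062²·sin(360°/32) = 13.27 mm²); Taking the first minus the rest: starting from the 13.5×17 cube (229.50 mm²), the r=4.5 sphere at (5, 10.5) lies wholly inside it (removes its full 13.27 mm² and its 12.93 mm outline becomes a hole wall) — area = 216.23 mm²; the cube at (-0.5, -1) is not intersected at this z (z outside [12, 16.5]); Combining (union): only the result so far is present, so the union is just that shape — area = 216.23 mm². At z = 8.75: the cube is present — its section is the full 13.5×17 rectangle (area 229.50 mm²); the r=4.5 sphere at (5, 10.5) contributes a regular 32-gon of circumradius √(4.5²−3.75²) = 2.487 (area = (32/2)·2.487²·sin(360°/32) = 19.31 mm²); Subtracting the remaining from the first: starting from the 13.5×17 cube (229.50 mm²), the r=4.5 sphere at (5, 10.5) lies wholly inside it (removes its full 19.31 mm² and its 15.60 mm outline becomes a hole wall) — area = 210.19 mm²; the cube at (-0.5, -1) does not reach this height (z outside [12, 16.5]); Taking the union: only the result so far is present, so the union is just that shape — area = 210.19 mm². Checking containment: the cross-section at z = 8.75 is a subset of the cross-section at z = 1.

entirely on top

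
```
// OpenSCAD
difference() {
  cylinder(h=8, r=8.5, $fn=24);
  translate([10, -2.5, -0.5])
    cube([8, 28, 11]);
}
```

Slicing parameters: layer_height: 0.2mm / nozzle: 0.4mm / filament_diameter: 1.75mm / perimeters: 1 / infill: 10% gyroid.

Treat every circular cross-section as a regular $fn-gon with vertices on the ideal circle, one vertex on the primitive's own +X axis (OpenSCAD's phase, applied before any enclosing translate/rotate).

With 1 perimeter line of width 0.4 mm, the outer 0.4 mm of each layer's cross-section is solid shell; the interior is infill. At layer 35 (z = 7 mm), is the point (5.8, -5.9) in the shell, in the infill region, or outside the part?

shell

At z = 7 mm: the cylinder: section is a regular 24-gon, circumradius r=8.5; the cube at (10, -2.5) (footprint 8×28) is included at this height; Subtracting the remaining from the first: starting from the r=8.5 cylinder, the 8×28 cube at (10, -2.5) misses the remaining region (no effect) — 1 connected region. Overall, the cross-section is a single solid region. The nearest boundary edge runs (6.01, -6.01)→(4.25, -7.36); distance from the point to it = 0.22 mm. The point is inside the cross-section, 0.22 mm from the nearest boundary — within the 0.4 mm shell band (1 × 0.4).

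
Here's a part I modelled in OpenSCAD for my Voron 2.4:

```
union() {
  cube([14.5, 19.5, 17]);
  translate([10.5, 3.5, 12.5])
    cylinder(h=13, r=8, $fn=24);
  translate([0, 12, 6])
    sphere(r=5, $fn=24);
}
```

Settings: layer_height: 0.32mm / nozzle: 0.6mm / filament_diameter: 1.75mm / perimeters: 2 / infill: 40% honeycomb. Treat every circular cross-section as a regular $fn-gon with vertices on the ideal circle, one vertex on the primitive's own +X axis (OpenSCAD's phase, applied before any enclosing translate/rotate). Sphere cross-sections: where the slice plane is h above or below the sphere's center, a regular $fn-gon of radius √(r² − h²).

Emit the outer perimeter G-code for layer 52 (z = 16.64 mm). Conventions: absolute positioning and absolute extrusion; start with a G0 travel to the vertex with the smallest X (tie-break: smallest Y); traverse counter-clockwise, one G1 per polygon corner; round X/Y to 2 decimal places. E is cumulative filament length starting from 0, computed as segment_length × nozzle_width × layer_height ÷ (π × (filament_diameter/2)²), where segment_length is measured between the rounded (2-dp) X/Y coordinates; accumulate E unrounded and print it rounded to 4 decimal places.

At z = 16.64 mm: the cube is present — its section is the full 14.5×19.5 rectangle; the r=8 cylinder at (10.5, 3.5) contributes a regular 24-gon of circumradius 8; the sphere at (0, 12) is absent (|z−center|=10.640 > r=5); Combining (union): the regions partially overlap (shared area 121.02 mm²), so overlapping operands fuse into one piece — 1 connected region. The outline is a single polygon with 19 vertices. Extrusion per mm of travel: 0.6 × 0.32 / (π × 0.875²) = 0.079824. Accumulating E over each segment gives final E = 6.0842.

G0 X0.00 Y0.00 Z16.64
G1 X3.36 Y0.00 E0.2682
G1 X3.57 Y-0.50 E0.3115
G1 X4.84 Y-2.16 E0.4783
G1 X6.50 Y-3.43 E0.6452
G1 X8.43 Y-4.23 E0.8120
G1 X10.50 Y-4.50 E0.9786
G1 X12.57 Y-4.23 E1.1452
G1 X14.50 Y-3.43 E1.3120
G1 X16.16 Y-2.16 E1.4788
G1 X17.43 Y-0.50 E1.6457
G1 X18.23 Y1.43 E1.8124
G1 X18.50 Y3.50 E1.9791
G1 X18.23 Y5.57 E2.1457
G1 X17.43 Y7.50 E2.3125
G1 X16.16 Y9.16 E2.4793
G1 X14.50 Y10.43 E2.6462
G1 X14.50 Y19.50 E3.3702
G1 X0.00 Y19.50 E4.5276
G1 X0.00 Y0.00 E6.0842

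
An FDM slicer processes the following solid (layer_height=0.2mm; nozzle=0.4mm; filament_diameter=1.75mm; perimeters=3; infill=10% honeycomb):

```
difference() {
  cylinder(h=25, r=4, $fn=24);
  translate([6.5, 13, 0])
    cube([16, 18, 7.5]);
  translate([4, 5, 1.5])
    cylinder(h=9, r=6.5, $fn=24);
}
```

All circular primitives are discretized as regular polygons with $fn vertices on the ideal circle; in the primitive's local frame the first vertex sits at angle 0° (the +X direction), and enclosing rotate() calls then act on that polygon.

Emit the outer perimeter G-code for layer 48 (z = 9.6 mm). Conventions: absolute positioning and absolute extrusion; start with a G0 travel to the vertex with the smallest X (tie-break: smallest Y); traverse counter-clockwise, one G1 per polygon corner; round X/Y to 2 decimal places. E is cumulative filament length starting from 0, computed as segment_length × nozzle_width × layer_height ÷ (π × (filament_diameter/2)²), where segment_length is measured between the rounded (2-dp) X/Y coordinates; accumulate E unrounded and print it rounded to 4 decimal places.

At z = 9.6 mm: the cylinder: section is a regular 24-gon, circumradius r=4; the cube at (6.5, 13) does not reach this height (z outside [0, 7.5]); the r=6.5 cylinder at (4, 5) gives a regular 24-gon of circumradius 6.5 (constant along its height); After the difference (first − rest): starting from the r=4 cylinder, the r=6.5 cylinder at (4, 5) partially overlaps it — only the 22.02 mm² overlap (of its 131.22 mm²) is removed, clipping the outline — 1 connected region. The outline is a single polygon with 20 vertices. Extrusion per mm of travel: 0.4 × 0.2 / (π × 0.875²) = 0.033260. Accumulating E over each segment gives final E = 0.7649.

G0 X-4.00 Y0.00 Z9.60
G1 X-3.86 Y-1.04 E0.0349
G1 X-3.46 Y-2.00 E0.0695
G1 X-2.83 Y-2.83 E0.1042
G1 X-2.00 Y-3.46 E0.1388
G1 X-1.04 Y-3.86 E0.1734
G1 X0.00 Y-4.00 E0.2083
G1 X1.04 Y-3.86 E0.2432
G1 X2.00 Y-3.46 E0.2778
G1 X2.83 Y-2.83 E0.3125
G1 X3.46 Y-2.00 E0.3471
G1 X3.69 Y-1.46 E0.3666
G1 X2.32 Y-1.28 E0.4126
G1 X0.75 Y-0.63 E0.4691
G1 X-0.60 Y0.40 E0.5256
G1 X-1.63 Y1.75 E0.5821
G1 X-2.26 Y3.27 E0.6368
G1 X-2.83 Y2.83 E0.6607
G1 X-3.46 Y2.00 E0.6954
G1 X-3.86 Y1.04 E0.7300
G1 X-4.00 Y0.00 E0.7649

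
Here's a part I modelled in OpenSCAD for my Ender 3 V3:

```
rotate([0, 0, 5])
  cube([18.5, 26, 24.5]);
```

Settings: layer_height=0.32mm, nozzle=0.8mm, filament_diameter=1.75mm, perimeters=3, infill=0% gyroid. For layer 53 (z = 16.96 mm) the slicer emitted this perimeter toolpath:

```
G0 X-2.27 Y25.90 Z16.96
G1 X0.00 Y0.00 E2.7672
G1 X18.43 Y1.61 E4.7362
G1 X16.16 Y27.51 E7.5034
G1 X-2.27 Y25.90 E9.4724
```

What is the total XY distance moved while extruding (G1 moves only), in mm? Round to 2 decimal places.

89.00 mm

Sum the Euclidean lengths of each G1 segment: total = 89.00 mm.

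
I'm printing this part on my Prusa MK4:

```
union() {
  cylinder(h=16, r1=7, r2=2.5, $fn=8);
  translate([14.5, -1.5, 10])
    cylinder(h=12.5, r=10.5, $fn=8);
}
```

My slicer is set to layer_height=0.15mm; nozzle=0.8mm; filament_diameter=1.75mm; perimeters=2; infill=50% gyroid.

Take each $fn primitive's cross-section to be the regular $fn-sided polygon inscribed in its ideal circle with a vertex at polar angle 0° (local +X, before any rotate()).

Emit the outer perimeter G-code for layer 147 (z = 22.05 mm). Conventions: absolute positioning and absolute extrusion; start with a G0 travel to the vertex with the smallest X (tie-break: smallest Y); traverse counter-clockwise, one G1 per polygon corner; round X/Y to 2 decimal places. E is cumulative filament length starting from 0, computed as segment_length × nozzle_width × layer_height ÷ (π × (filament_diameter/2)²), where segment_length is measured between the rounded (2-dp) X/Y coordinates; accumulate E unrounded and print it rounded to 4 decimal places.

At z = 22.05 mm: the cone is absent (z outside [0, 16]); the cylinder at (14.5, -1.5): section is a regular 8-gon, circumradius r=10.5; Merging all regions: only the r=10.5 cylinder at (14.5, -1.5) is present, so the union is just that shape — 1 connected region. The outline is a single polygon with 8 vertices. Extrusion per mm of travel: 0.8 × 0.15 / (π × 0.875²) = 0.049890. Accumulating E over each segment gives final E = 3.2065.

G0 X4.00 Y-1.50 Z22.05
G1 X7.08 Y-8.92 E0.4008
G1 X14.50 Y-12.00 E0.8016
G1 X21.92 Y-8.92 E1.2024
G1 X25.00 Y-1.50 E1.6032
G1 X21.92 Y5.92 E2.0041
G1 X14.50 Y9.00 E2.4049
G1 X7.08 Y5.92 E2.8057
G1 X4.00 Y-1.50 E3.2065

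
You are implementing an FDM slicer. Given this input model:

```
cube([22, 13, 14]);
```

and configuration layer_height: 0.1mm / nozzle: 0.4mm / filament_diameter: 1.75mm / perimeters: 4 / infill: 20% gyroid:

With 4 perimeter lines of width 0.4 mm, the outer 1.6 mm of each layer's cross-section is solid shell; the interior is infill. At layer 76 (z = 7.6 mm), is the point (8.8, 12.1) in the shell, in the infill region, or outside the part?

shell

At z = 7.6 mm: the 22×13 cube contributes its full rectangle. Overall, the cross-section is a single solid region. The nearest boundary edge runs (22.00, 13.00)→(0.00, 13.00); distance from the point to it = 0.90 mm. The point is inside the cross-section, 0.90 mm from the nearest boundary — within the 1.6 mm shell band (4 × 0.4).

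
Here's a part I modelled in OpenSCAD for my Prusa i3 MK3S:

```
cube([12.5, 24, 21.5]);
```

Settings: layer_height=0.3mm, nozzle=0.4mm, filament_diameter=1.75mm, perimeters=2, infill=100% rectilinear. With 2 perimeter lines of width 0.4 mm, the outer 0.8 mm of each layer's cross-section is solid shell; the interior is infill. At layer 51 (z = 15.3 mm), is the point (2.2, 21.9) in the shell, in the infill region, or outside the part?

infill

At z = 15.3 mm: the cube is present — its section is the full 12.5×24 rectangle. Overall, the cross-section is a single solid region. The nearest boundary edge runs (12.50, 24.00)→(0.00, 24.00); distance from the point to it = 2.10 mm. The point is inside the cross-section and 2.10 mm from the nearest boundary — more than the 0.8 mm shell width (2 × 0.4), so it's in the infill interior.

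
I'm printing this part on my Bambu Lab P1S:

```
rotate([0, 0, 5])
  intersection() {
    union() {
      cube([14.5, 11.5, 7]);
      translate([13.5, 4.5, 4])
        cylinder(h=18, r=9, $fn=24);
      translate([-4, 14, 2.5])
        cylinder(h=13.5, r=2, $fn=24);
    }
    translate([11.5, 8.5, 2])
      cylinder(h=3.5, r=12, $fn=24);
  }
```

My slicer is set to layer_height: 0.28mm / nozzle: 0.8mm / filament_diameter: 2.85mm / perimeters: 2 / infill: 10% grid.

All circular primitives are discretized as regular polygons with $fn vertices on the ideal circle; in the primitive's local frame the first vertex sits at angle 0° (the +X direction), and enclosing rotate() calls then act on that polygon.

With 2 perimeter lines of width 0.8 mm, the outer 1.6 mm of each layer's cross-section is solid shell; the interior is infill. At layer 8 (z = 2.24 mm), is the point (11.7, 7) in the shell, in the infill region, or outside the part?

At z = 2.24 mm: the 14.5×11.5 cube contributes its full rectangle; the cylinder at (13.5, 4.5) does not reach this height (z outside [4, 22]); the cylinder at (-4, 14) is absent (z outside [2.5, 16]); Combining (union): only the 14.5×11.5 cube is present, so the union is just that shape — 1 connected region; the r=12 cylinder at (11.5, 8.5) contributes a regular 24-gon of circumradius 12; Taking the intersection: the r=12 cylinder at (11.5, 8.5) partially overlaps the result so far; clipping to the common part keeps 160.10 mm² — 1 connected region; (whole slice rotated 5° about Z — lengths, areas and connectivity unchanged). Overall, the cross-section is a single solid region. Undo the 5° rotation: the query point maps to (12.266, 5.954) in the un-rotated model frame. The nearest boundary edge runs (14.50, 11.50)→(14.50, 0.00); distance from the point to it = 2.23 mm. The point is inside the cross-section and 2.23 mm from the nearest boundary — more than the 1.6 mm shell width (2 × 0.8), so it's in the infill interior.

infill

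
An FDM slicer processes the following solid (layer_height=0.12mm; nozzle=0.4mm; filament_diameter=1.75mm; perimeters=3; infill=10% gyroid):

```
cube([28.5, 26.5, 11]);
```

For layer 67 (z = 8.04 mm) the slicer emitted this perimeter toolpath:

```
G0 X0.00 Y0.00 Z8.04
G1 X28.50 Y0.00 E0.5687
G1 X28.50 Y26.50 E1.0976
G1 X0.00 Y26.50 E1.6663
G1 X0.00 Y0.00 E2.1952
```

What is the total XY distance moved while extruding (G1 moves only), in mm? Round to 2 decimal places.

Sum the Euclidean lengths of each G1 segment: total = 110.00 mm.

110.00 mm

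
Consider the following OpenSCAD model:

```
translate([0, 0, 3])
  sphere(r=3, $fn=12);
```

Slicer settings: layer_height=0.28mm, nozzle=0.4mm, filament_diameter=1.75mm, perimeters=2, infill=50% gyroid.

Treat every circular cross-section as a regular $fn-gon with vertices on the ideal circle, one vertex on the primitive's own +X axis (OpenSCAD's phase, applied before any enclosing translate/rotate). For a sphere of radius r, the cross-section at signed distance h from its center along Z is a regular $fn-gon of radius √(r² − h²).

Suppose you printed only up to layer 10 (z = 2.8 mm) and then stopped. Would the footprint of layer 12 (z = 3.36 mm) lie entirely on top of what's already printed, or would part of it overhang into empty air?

entirely on top

Compare the two slices. At z = 2.8: the r=3 sphere slices to a regular 12-gon of circumradius 2.993 (√(r²−h²) with h=0.2 from center) (area = (12/2)·2.993²·sin(360°/12) = 26.88 mm²). At z = 3.36: the r=3 sphere contributes a regular 12-gon of circumradius √(3²−0.36²) = 2.978 (area = (12/2)·2.978²·sin(360°/12) = 26.61 mm²). Checking containment: the cross-section at z = 3.36 is a subset of the cross-section at z = 2.8.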